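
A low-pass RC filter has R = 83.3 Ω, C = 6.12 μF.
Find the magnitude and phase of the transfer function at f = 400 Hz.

Step 1 — Angular frequency: ω = 2π·400 = 2513 rad/s.
Step 2 — Transfer function: H(jω) = 1/(1 + jωRC).
Step 3 — Denominator: 1 + jωRC = 1 + j·2513·83.3·6.12e-06 = 1 + j1.281.
Step 4 — H = 0.3786 - j0.485.
Step 5 — Magnitude: |H| = 0.6153 (-4.2 dB); phase: φ = -52.0°.

|H| = 0.6153 (-4.2 dB), φ = -52.0°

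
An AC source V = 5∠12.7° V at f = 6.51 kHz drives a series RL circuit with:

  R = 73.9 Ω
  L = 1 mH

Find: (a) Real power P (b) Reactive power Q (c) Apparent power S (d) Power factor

Step 1 — Angular frequency: ω = 2π·f = 2π·6510 = 4.09e+04 rad/s.
Step 2 — Component impedances:
  R: Z = R = 73.9 Ω
  L: Z = jωL = j·4.09e+04·0.001 = 0 + j40.9 Ω
Step 3 — Series combination: Z_total = R + L = 73.9 + j40.9 Ω = 84.46∠29.0° Ω.
Step 4 — Source phasor: V = 5∠12.7° V = 4.878 + j1.099 V.
Step 5 — Current: I = V / Z = 0.05683 - j0.01658 A = 0.0592∠-16.3° A.
Step 6 — Complex power: S = V·I* = 0.259 + j0.1433 VA.
Step 7 — Real power: P = Re(S) = 0.259 W.
Step 8 — Reactive power: Q = Im(S) = 0.1433 VAR.
Step 9 — Apparent power: |S| = 0.296 VA.
Step 10 — Power factor: PF = P/|S| = 0.8749 (lagging).

(a) P = 0.259 W  (b) Q = 0.1433 VAR  (c) S = 0.296 VA  (d) PF = 0.8749 (lagging)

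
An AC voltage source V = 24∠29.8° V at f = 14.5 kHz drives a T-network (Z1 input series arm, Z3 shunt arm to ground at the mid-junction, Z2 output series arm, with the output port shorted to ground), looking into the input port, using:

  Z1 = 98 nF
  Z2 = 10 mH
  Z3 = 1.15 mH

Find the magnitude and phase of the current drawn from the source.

Step 1 — Angular frequency: ω = 2π·f = 2π·1.45e+04 = 9.111e+04 rad/s.
Step 2 — Component impedances:
  Z1: Z = 1/(jωC) = -j/(ω·C) = 0 - j112 Ω
  Z2: Z = jωL = j·9.111e+04·0.01 = 0 + j911.1 Ω
  Z3: Z = jωL = j·9.111e+04·0.00115 = 0 + j104.8 Ω
Step 3 — With the output port shorted to ground, the output series arm Z2 runs from the junction to ground; the shunt arm Z3 also runs from the junction to ground. They appear in parallel: Z3 || Z2 = 0 + j93.97 Ω.
Step 4 — Series with input arm Z1: Z_in = Z1 + (Z3 || Z2) = 0 - j18.04 Ω = 18.04∠-90.0° Ω.
Step 5 — Source phasor: V = 24∠29.8° V = 20.83 + j11.93 V.
Step 6 — Ohm's law: I = V / Z_total = (20.83 + j11.93) / (0 - j18.04) = -0.6613 + j1.155 A.
Step 7 — Convert to polar: |I| = 1.331 A, ∠I = 119.8°.

I = 1.331∠119.8° A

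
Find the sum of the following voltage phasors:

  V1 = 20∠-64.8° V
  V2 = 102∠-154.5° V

Step 1 — Convert each phasor to rectangular form:
  V1 = 20·(cos(-64.8°) + j·sin(-64.8°)) = 8.516 - j18.1 V
  V2 = 102·(cos(-154.5°) + j·sin(-154.5°)) = -92.06 - j43.91 V
Step 2 — Sum components: V_total = -83.55 - j62.01 V.
Step 3 — Convert to polar: |V_total| = 104 V, ∠V_total = -143.4°.

V_total = 104∠-143.4° V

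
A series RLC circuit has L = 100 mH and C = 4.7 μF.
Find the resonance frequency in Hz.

Step 1 — Resonance condition Im(Z)=0 gives ω₀ = 1/√(LC).
Step 2 — ω₀ = 1/√(0.1·4.7e-06) = 1459 rad/s.
Step 3 — f₀ = ω₀/(2π) = 232.2 Hz.

f₀ = 232.2 Hz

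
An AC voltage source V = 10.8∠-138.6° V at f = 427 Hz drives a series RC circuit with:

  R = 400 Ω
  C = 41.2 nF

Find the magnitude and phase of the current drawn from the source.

Step 1 — Angular frequency: ω = 2π·f = 2π·427 = 2683 rad/s.
Step 2 — Component impedances:
  R: Z = R = 400 Ω
  C: Z = 1/(jωC) = -j/(ω·C) = 0 - j9047 Ω
Step 3 — Series combination: Z_total = R + C = 400 - j9047 Ω = 9056∠-87.5° Ω.
Step 4 — Source phasor: V = 10.8∠-138.6° V = -8.101 - j7.142 V.
Step 5 — Ohm's law: I = V / Z_total = (-8.101 - j7.142) / (400 - j9047) = 0.0007484 - j0.0009286 A.
Step 6 — Convert to polar: |I| = 0.001193 A, ∠I = -51.1°.

I = 0.001193∠-51.1° A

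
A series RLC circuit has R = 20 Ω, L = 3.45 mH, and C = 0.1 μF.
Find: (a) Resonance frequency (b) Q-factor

Step 1 — Resonance condition Im(Z)=0 gives ω₀ = 1/√(LC).
Step 2 — ω₀ = 1/√(0.00345·1e-07) = 5.384e+04 rad/s.
Step 3 — f₀ = ω₀/(2π) = 8569 Hz.
Step 4 — Series Q: Q = ω₀L/R = 5.384e+04·0.00345/20 = 9.287.

(a) f₀ = 8569 Hz  (b) Q = 9.287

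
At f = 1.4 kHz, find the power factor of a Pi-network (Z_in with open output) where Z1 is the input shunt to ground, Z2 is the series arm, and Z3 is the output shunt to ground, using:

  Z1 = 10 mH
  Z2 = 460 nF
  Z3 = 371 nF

Step 1 — Angular frequency: ω = 2π·f = 2π·1400 = 8796 rad/s.
Step 2 — Component impedances:
  Z1: Z = jωL = j·8796·0.01 = 0 + j87.96 Ω
  Z2: Z = 1/(jωC) = -j/(ω·C) = 0 - j247.1 Ω
  Z3: Z = 1/(jωC) = -j/(ω·C) = 0 - j306.4 Ω
Step 3 — With open output, the series arm Z2 and the output shunt Z3 appear in series to ground: Z2 + Z3 = 0 - j553.6 Ω.
Step 4 — Parallel with input shunt Z1: Z_in = Z1 || (Z2 + Z3) = 0 + j104.6 Ω = 104.6∠90.0° Ω.
Step 5 — Power factor: PF = cos(φ) = Re(Z)/|Z| = -0/104.6 = -0.
Step 6 — Type: Im(Z) = 104.6 ⇒ lagging (phase φ = 90.0°).

PF = -0 (lagging, φ = 90.0°)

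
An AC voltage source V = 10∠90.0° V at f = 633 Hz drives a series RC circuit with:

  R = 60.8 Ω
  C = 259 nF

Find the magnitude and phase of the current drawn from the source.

Step 1 — Angular frequency: ω = 2π·f = 2π·633 = 3977 rad/s.
Step 2 — Component impedances:
  R: Z = R = 60.8 Ω
  C: Z = 1/(jωC) = -j/(ω·C) = 0 - j970.8 Ω
Step 3 — Series combination: Z_total = R + C = 60.8 - j970.8 Ω = 972.7∠-86.4° Ω.
Step 4 — Source phasor: V = 10∠90.0° V = 0 + j10 V.
Step 5 — Ohm's law: I = V / Z_total = (0 + j10) / (60.8 - j970.8) = -0.01026 + j0.0006426 A.
Step 6 — Convert to polar: |I| = 0.01028 A, ∠I = 176.4°.

I = 0.01028∠176.4° A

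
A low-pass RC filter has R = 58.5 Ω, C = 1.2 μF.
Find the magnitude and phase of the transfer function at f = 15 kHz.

Step 1 — Angular frequency: ω = 2π·1.5e+04 = 9.425e+04 rad/s.
Step 2 — Transfer function: H(jω) = 1/(1 + jωRC).
Step 3 — Denominator: 1 + jωRC = 1 + j·9.425e+04·58.5·1.2e-06 = 1 + j6.616.
Step 4 — H = 0.02233 - j0.1478.
Step 5 — Magnitude: |H| = 0.1494 (-16.5 dB); phase: φ = -81.4°.

|H| = 0.1494 (-16.5 dB), φ = -81.4°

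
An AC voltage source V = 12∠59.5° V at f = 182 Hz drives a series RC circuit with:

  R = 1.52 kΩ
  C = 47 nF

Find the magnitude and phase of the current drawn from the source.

Step 1 — Angular frequency: ω = 2π·f = 2π·182 = 1144 rad/s.
Step 2 — Component impedances:
  R: Z = R = 1520 Ω
  C: Z = 1/(jωC) = -j/(ω·C) = 0 - j1.861e+04 Ω
Step 3 — Series combination: Z_total = R + C = 1520 - j1.861e+04 Ω = 1.867e+04∠-85.3° Ω.
Step 4 — Source phasor: V = 12∠59.5° V = 6.09 + j10.34 V.
Step 5 — Ohm's law: I = V / Z_total = (6.09 + j10.34) / (1520 - j1.861e+04) = -0.0005255 + j0.0003703 A.
Step 6 — Convert to polar: |I| = 0.0006428 A, ∠I = 144.8°.

I = 0.0006428∠144.8° A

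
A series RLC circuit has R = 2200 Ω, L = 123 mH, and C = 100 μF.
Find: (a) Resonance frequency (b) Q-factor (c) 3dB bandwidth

Step 1 — Resonance: ω₀ = 1/√(LC) = 1/√(0.123·0.0001) = 285.1 rad/s.
Step 2 — f₀ = ω₀/(2π) = 45.38 Hz.
Step 3 — Series Q: Q = ω₀L/R = 285.1·0.123/2200 = 0.01594.
Step 4 — Bandwidth: Δω = ω₀/Q = 1.789e+04 rad/s; BW = Δω/(2π) = 2847 Hz.

(a) f₀ = 45.38 Hz  (b) Q = 0.01594  (c) BW = 2847 Hz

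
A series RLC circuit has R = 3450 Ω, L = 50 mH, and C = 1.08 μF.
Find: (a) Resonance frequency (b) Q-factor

Step 1 — Resonance condition Im(Z)=0 gives ω₀ = 1/√(LC).
Step 2 — ω₀ = 1/√(0.05·1.08e-06) = 4303 rad/s.
Step 3 — f₀ = ω₀/(2π) = 684.9 Hz.
Step 4 — Series Q: Q = ω₀L/R = 4303·0.05/3450 = 0.06237.

(a) f₀ = 684.9 Hz  (b) Q = 0.06237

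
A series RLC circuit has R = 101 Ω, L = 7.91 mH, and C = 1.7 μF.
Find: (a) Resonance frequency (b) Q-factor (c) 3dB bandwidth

Step 1 — Resonance condition Im(Z)=0 gives ω₀ = 1/√(LC).
Step 2 — ω₀ = 1/√(0.00791·1.7e-06) = 8624 rad/s.
Step 3 — f₀ = ω₀/(2π) = 1372 Hz.
Step 4 — Series Q: Q = ω₀L/R = 8624·0.00791/101 = 0.6754.
Step 5 — 3dB bandwidth: Δω = ω₀/Q = 1.277e+04 rad/s; BW = Δω/(2π) = 2032 Hz.

(a) f₀ = 1372 Hz  (b) Q = 0.6754  (c) BW = 2032 Hz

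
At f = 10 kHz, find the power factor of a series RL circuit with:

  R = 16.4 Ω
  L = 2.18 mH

Step 1 — Angular frequency: ω = 2π·f = 2π·1e+04 = 6.283e+04 rad/s.
Step 2 — Component impedances:
  R: Z = R = 16.4 Ω
  L: Z = jωL = j·6.283e+04·0.00218 = 0 + j137 Ω
Step 3 — Series combination: Z_total = R + L = 16.4 + j137 Ω = 138∠83.2° Ω.
Step 4 — Power factor: PF = cos(φ) = Re(Z)/|Z| = 16.4/137.95 = 0.1189.
Step 5 — Type: Im(Z) = 137 ⇒ lagging (phase φ = 83.2°).

PF = 0.1189 (lagging, φ = 83.2°)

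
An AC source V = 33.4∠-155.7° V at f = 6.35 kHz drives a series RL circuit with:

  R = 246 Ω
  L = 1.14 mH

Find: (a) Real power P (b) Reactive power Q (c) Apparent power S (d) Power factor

Step 1 — Angular frequency: ω = 2π·f = 2π·6350 = 3.99e+04 rad/s.
Step 2 — Component impedances:
  R: Z = R = 246 Ω
  L: Z = jωL = j·3.99e+04·0.00114 = 0 + j45.48 Ω
Step 3 — Series combination: Z_total = R + L = 246 + j45.48 Ω = 250.2∠10.5° Ω.
Step 4 — Source phasor: V = 33.4∠-155.7° V = -30.44 - j13.74 V.
Step 5 — Current: I = V / Z = -0.1296 - j0.0319 A = 0.1335∠-166.2° A.
Step 6 — Complex power: S = V·I* = 4.385 + j0.8107 VA.
Step 7 — Real power: P = Re(S) = 4.385 W.
Step 8 — Reactive power: Q = Im(S) = 0.8107 VAR.
Step 9 — Apparent power: |S| = 4.459 VA.
Step 10 — Power factor: PF = P/|S| = 0.9833 (lagging).

(a) P = 4.385 W  (b) Q = 0.8107 VAR  (c) S = 4.459 VA  (d) PF = 0.9833 (lagging)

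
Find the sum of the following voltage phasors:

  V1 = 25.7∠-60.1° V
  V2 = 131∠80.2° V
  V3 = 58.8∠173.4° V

Step 1 — Convert each phasor to rectangular form:
  V1 = 25.7·(cos(-60.1°) + j·sin(-60.1°)) = 12.81 - j22.28 V
  V2 = 131·(cos(80.2°) + j·sin(80.2°)) = 22.3 + j129.1 V
  V3 = 58.8·(cos(173.4°) + j·sin(173.4°)) = -58.41 + j6.758 V
Step 2 — Sum components: V_total = -23.3 + j113.6 V.
Step 3 — Convert to polar: |V_total| = 115.9 V, ∠V_total = 101.6°.

V_total = 115.9∠101.6° V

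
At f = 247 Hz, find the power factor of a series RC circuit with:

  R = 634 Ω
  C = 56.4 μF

Step 1 — Angular frequency: ω = 2π·f = 2π·247 = 1552 rad/s.
Step 2 — Component impedances:
  R: Z = R = 634 Ω
  C: Z = 1/(jωC) = -j/(ω·C) = 0 - j11.42 Ω
Step 3 — Series combination: Z_total = R + C = 634 - j11.42 Ω = 634.1∠-1.0° Ω.
Step 4 — Power factor: PF = cos(φ) = Re(Z)/|Z| = 634/634.1 = 0.9998.
Step 5 — Type: Im(Z) = -11.42 ⇒ leading (phase φ = -1.0°).

PF = 0.9998 (leading, φ = -1.0°)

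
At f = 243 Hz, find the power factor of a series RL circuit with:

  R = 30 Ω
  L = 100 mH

Step 1 — Angular frequency: ω = 2π·f = 2π·243 = 1527 rad/s.
Step 2 — Component impedances:
  R: Z = R = 30 Ω
  L: Z = jωL = j·1527·0.1 = 0 + j152.7 Ω
Step 3 — Series combination: Z_total = R + L = 30 + j152.7 Ω = 155.6∠78.9° Ω.
Step 4 — Power factor: PF = cos(φ) = Re(Z)/|Z| = 30/155.6 = 0.1928.
Step 5 — Type: Im(Z) = 152.7 ⇒ lagging (phase φ = 78.9°).

PF = 0.1928 (lagging, φ = 78.9°)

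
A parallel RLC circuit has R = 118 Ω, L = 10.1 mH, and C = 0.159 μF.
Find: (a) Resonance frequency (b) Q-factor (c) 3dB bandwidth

Step 1 — Resonance: ω₀ = 1/√(LC) = 1/√(0.0101·1.59e-07) = 2.495e+04 rad/s.
Step 2 — f₀ = ω₀/(2π) = 3972 Hz.
Step 3 — Parallel Q: Q = R/(ω₀L) = 118/(2.495e+04·0.0101) = 0.4682.
Step 4 — Bandwidth: Δω = ω₀/Q = 5.33e+04 rad/s; BW = Δω/(2π) = 8483 Hz.

(a) f₀ = 3972 Hz  (b) Q = 0.4682  (c) BW = 8483 Hz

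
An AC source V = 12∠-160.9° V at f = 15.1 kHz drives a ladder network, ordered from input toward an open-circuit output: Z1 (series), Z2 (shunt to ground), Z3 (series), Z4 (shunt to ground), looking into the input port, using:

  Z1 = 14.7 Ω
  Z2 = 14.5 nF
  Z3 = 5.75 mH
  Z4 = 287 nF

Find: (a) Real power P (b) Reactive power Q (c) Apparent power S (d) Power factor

Step 1 — Angular frequency: ω = 2π·f = 2π·1.51e+04 = 9.488e+04 rad/s.
Step 2 — Component impedances:
  Z1: Z = R = 14.7 Ω
  Z2: Z = 1/(jωC) = -j/(ω·C) = 0 - j726.9 Ω
  Z3: Z = jωL = j·9.488e+04·0.00575 = 0 + j545.5 Ω
  Z4: Z = 1/(jωC) = -j/(ω·C) = 0 - j36.72 Ω
Step 3 — Ladder network (open output): work backward from the far end, alternating series and parallel combinations. Z_in = 14.7 + j1696 Ω = 1696∠89.5° Ω.
Step 4 — Source phasor: V = 12∠-160.9° V = -11.34 - j3.927 V.
Step 5 — Current: I = V / Z = -0.002373 + j0.006666 A = 0.007076∠109.6° A.
Step 6 — Complex power: S = V·I* = 0.0007359 + j0.0849 VA.
Step 7 — Real power: P = Re(S) = 0.0007359 W.
Step 8 — Reactive power: Q = Im(S) = 0.0849 VAR.
Step 9 — Apparent power: |S| = 0.08491 VA.
Step 10 — Power factor: PF = P/|S| = 0.008668 (lagging).

(a) P = 0.0007359 W  (b) Q = 0.0849 VAR  (c) S = 0.08491 VA  (d) PF = 0.008668 (lagging)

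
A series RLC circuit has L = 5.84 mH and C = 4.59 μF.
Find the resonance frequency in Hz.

Step 1 — Resonance condition Im(Z)=0 gives ω₀ = 1/√(LC).
Step 2 — ω₀ = 1/√(0.00584·4.59e-06) = 6108 rad/s.
Step 3 — f₀ = ω₀/(2π) = 972.1 Hz.

f₀ = 972.1 Hz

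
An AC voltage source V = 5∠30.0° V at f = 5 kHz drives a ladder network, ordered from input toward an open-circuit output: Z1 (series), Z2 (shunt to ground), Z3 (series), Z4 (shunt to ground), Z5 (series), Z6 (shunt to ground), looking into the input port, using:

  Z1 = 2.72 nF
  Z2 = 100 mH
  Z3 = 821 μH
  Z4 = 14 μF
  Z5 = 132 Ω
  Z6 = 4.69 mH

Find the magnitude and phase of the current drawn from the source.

Step 1 — Angular frequency: ω = 2π·f = 2π·5000 = 3.142e+04 rad/s.
Step 2 — Component impedances:
  Z1: Z = 1/(jωC) = -j/(ω·C) = 0 - j1.17e+04 Ω
  Z2: Z = jωL = j·3.142e+04·0.1 = 0 + j3142 Ω
  Z3: Z = jωL = j·3.142e+04·0.000821 = 0 + j25.79 Ω
  Z4: Z = 1/(jωC) = -j/(ω·C) = 0 - j2.274 Ω
  Z5: Z = R = 132 Ω
  Z6: Z = jωL = j·3.142e+04·0.00469 = 0 + j147.3 Ω
Step 3 — Ladder network (open output): work backward from the far end, alternating series and parallel combinations. Z_in = 0.01748 - j1.168e+04 Ω = 1.168e+04∠-90.0° Ω.
Step 4 — Source phasor: V = 5∠30.0° V = 4.33 + j2.5 V.
Step 5 — Ohm's law: I = V / Z_total = (4.33 + j2.5) / (0.01748 - j1.168e+04) = -0.0002141 + j0.0003708 A.
Step 6 — Convert to polar: |I| = 0.0004281 A, ∠I = 120.0°.

I = 0.0004281∠120.0° A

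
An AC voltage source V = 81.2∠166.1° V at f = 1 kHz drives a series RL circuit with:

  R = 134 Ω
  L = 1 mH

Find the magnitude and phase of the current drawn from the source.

Step 1 — Angular frequency: ω = 2π·f = 2π·1000 = 6283 rad/s.
Step 2 — Component impedances:
  R: Z = R = 134 Ω
  L: Z = jωL = j·6283·0.001 = 0 + j6.283 Ω
Step 3 — Series combination: Z_total = R + L = 134 + j6.283 Ω = 134.1∠2.7° Ω.
Step 4 — Source phasor: V = 81.2∠166.1° V = -78.82 + j19.51 V.
Step 5 — Ohm's law: I = V / Z_total = (-78.82 + j19.51) / (134 + j6.283) = -0.5801 + j0.1728 A.
Step 6 — Convert to polar: |I| = 0.6053 A, ∠I = 163.4°.

I = 0.6053∠163.4° A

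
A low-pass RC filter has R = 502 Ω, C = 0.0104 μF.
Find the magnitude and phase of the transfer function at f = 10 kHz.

Step 1 — Angular frequency: ω = 2π·1e+04 = 6.283e+04 rad/s.
Step 2 — Transfer function: H(jω) = 1/(1 + jωRC).
Step 3 — Denominator: 1 + jωRC = 1 + j·6.283e+04·502·1.04e-08 = 1 + j0.328.
Step 4 — H = 0.9028 - j0.2962.
Step 5 — Magnitude: |H| = 0.9502 (-0.4 dB); phase: φ = -18.2°.

|H| = 0.9502 (-0.4 dB), φ = -18.2°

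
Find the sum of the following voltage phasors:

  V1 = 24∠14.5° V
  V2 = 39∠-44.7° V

Step 1 — Convert each phasor to rectangular form:
  V1 = 24·(cos(14.5°) + j·sin(14.5°)) = 23.24 + j6.009 V
  V2 = 39·(cos(-44.7°) + j·sin(-44.7°)) = 27.72 - j27.43 V
Step 2 — Sum components: V_total = 50.96 - j21.42 V.
Step 3 — Convert to polar: |V_total| = 55.28 V, ∠V_total = -22.8°.

V_total = 55.28∠-22.8° V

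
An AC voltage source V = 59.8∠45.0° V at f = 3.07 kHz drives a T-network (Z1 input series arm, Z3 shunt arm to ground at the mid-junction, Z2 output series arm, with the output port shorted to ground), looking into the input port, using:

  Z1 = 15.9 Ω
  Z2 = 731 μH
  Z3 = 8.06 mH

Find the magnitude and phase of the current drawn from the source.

Step 1 — Angular frequency: ω = 2π·f = 2π·3070 = 1.929e+04 rad/s.
Step 2 — Component impedances:
  Z1: Z = R = 15.9 Ω
  Z2: Z = jωL = j·1.929e+04·0.000731 = 0 + j14.1 Ω
  Z3: Z = jωL = j·1.929e+04·0.00806 = 0 + j155.5 Ω
Step 3 — With the output port shorted to ground, the output series arm Z2 runs from the junction to ground; the shunt arm Z3 also runs from the junction to ground. They appear in parallel: Z3 || Z2 = 0 + j12.93 Ω.
Step 4 — Series with input arm Z1: Z_in = Z1 + (Z3 || Z2) = 15.9 + j12.93 Ω = 20.49∠39.1° Ω.
Step 5 — Source phasor: V = 59.8∠45.0° V = 42.28 + j42.28 V.
Step 6 — Ohm's law: I = V / Z_total = (42.28 + j42.28) / (15.9 + j12.93) = 2.903 + j0.2993 A.
Step 7 — Convert to polar: |I| = 2.918 A, ∠I = 5.9°.

I = 2.918∠5.9° A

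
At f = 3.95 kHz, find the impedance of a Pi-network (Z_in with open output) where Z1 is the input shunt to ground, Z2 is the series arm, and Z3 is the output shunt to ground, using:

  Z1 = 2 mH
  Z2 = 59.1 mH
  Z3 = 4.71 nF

Step 1 — Angular frequency: ω = 2π·f = 2π·3950 = 2.482e+04 rad/s.
Step 2 — Component impedances:
  Z1: Z = jωL = j·2.482e+04·0.002 = 0 + j49.64 Ω
  Z2: Z = jωL = j·2.482e+04·0.0591 = 0 + j1467 Ω
  Z3: Z = 1/(jωC) = -j/(ω·C) = 0 - j8555 Ω
Step 3 — With open output, the series arm Z2 and the output shunt Z3 appear in series to ground: Z2 + Z3 = 0 - j7088 Ω.
Step 4 — Parallel with input shunt Z1: Z_in = Z1 || (Z2 + Z3) = 0 + j49.99 Ω = 49.99∠90.0° Ω.

Z = 0 + j49.99 Ω = 49.99∠90.0° Ω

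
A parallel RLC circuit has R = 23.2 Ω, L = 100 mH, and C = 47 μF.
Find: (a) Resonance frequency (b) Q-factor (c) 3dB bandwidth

Step 1 — Resonance: ω₀ = 1/√(LC) = 1/√(0.1·4.7e-05) = 461.3 rad/s.
Step 2 — f₀ = ω₀/(2π) = 73.41 Hz.
Step 3 — Parallel Q: Q = R/(ω₀L) = 23.2/(461.3·0.1) = 0.503.
Step 4 — Bandwidth: Δω = ω₀/Q = 917.1 rad/s; BW = Δω/(2π) = 146 Hz.

(a) f₀ = 73.41 Hz  (b) Q = 0.503  (c) BW = 146 Hz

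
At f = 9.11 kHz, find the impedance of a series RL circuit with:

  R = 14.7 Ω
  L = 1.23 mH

Step 1 — Angular frequency: ω = 2π·f = 2π·9110 = 5.724e+04 rad/s.
Step 2 — Component impedances:
  R: Z = R = 14.7 Ω
  L: Z = jωL = j·5.724e+04·0.00123 = 0 + j70.4 Ω
Step 3 — Series combination: Z_total = R + L = 14.7 + j70.4 Ω = 71.92∠78.2° Ω.

Z = 14.7 + j70.4 Ω = 71.92∠78.2° Ω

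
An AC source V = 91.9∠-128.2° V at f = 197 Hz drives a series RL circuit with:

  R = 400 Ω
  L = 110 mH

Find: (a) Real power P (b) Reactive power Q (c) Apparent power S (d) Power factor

Step 1 — Angular frequency: ω = 2π·f = 2π·197 = 1238 rad/s.
Step 2 — Component impedances:
  R: Z = R = 400 Ω
  L: Z = jωL = j·1238·0.11 = 0 + j136.2 Ω
Step 3 — Series combination: Z_total = R + L = 400 + j136.2 Ω = 422.5∠18.8° Ω.
Step 4 — Source phasor: V = 91.9∠-128.2° V = -56.83 - j72.22 V.
Step 5 — Current: I = V / Z = -0.1824 - j0.1185 A = 0.2175∠-147.0° A.
Step 6 — Complex power: S = V·I* = 18.92 + j6.441 VA.
Step 7 — Real power: P = Re(S) = 18.92 W.
Step 8 — Reactive power: Q = Im(S) = 6.441 VAR.
Step 9 — Apparent power: |S| = 19.99 VA.
Step 10 — Power factor: PF = P/|S| = 0.9467 (lagging).

(a) P = 18.92 W  (b) Q = 6.441 VAR  (c) S = 19.99 VA  (d) PF = 0.9467 (lagging)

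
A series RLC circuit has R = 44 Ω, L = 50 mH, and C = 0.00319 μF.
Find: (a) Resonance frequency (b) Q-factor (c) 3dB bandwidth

Step 1 — Resonance: ω₀ = 1/√(LC) = 1/√(0.05·3.19e-09) = 7.918e+04 rad/s.
Step 2 — f₀ = ω₀/(2π) = 1.26e+04 Hz.
Step 3 — Series Q: Q = ω₀L/R = 7.918e+04·0.05/44 = 89.98.
Step 4 — Bandwidth: Δω = ω₀/Q = 880 rad/s; BW = Δω/(2π) = 140.1 Hz.

(a) f₀ = 1.26e+04 Hz  (b) Q = 89.98  (c) BW = 140.1 Hz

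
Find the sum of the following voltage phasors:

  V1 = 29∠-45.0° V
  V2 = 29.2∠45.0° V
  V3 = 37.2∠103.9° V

Step 1 — Convert each phasor to rectangular form:
  V1 = 29·(cos(-45.0°) + j·sin(-45.0°)) = 20.51 - j20.51 V
  V2 = 29.2·(cos(45.0°) + j·sin(45.0°)) = 20.65 + j20.65 V
  V3 = 37.2·(cos(103.9°) + j·sin(103.9°)) = -8.936 + j36.11 V
Step 2 — Sum components: V_total = 32.22 + j36.25 V.
Step 3 — Convert to polar: |V_total| = 48.5 V, ∠V_total = 48.4°.

V_total = 48.5∠48.4° V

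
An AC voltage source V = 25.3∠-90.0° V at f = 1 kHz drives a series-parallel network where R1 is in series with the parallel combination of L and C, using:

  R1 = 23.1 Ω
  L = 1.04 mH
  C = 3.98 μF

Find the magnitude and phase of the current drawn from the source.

Step 1 — Angular frequency: ω = 2π·f = 2π·1000 = 6283 rad/s.
Step 2 — Component impedances:
  R1: Z = R = 23.1 Ω
  L: Z = jωL = j·6283·0.00104 = 0 + j6.535 Ω
  C: Z = 1/(jωC) = -j/(ω·C) = 0 - j39.99 Ω
Step 3 — Parallel branch: L || C = 1/(1/L + 1/C) = 0 + j7.811 Ω.
Step 4 — Series with R1: Z_total = R1 + (L || C) = 23.1 + j7.811 Ω = 24.38∠18.7° Ω.
Step 5 — Source phasor: V = 25.3∠-90.0° V = 0 - j25.3 V.
Step 6 — Ohm's law: I = V / Z_total = (0 - j25.3) / (23.1 + j7.811) = -0.3323 - j0.9829 A.
Step 7 — Convert to polar: |I| = 1.038 A, ∠I = -108.7°.

I = 1.038∠-108.7° A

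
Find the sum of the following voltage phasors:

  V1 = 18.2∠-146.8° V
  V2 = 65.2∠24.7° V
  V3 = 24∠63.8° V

Step 1 — Convert each phasor to rectangular form:
  V1 = 18.2·(cos(-146.8°) + j·sin(-146.8°)) = -15.23 - j9.966 V
  V2 = 65.2·(cos(24.7°) + j·sin(24.7°)) = 59.23 + j27.24 V
  V3 = 24·(cos(63.8°) + j·sin(63.8°)) = 10.6 + j21.53 V
Step 2 — Sum components: V_total = 54.6 + j38.81 V.
Step 3 — Convert to polar: |V_total| = 66.99 V, ∠V_total = 35.4°.

V_total = 66.99∠35.4° V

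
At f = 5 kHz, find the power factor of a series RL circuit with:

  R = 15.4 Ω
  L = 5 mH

Step 1 — Angular frequency: ω = 2π·f = 2π·5000 = 3.142e+04 rad/s.
Step 2 — Component impedances:
  R: Z = R = 15.4 Ω
  L: Z = jωL = j·3.142e+04·0.005 = 0 + j157.1 Ω
Step 3 — Series combination: Z_total = R + L = 15.4 + j157.1 Ω = 157.8∠84.4° Ω.
Step 4 — Power factor: PF = cos(φ) = Re(Z)/|Z| = 15.4/157.83 = 0.09757.
Step 5 — Type: Im(Z) = 157.1 ⇒ lagging (phase φ = 84.4°).

PF = 0.09757 (lagging, φ = 84.4°)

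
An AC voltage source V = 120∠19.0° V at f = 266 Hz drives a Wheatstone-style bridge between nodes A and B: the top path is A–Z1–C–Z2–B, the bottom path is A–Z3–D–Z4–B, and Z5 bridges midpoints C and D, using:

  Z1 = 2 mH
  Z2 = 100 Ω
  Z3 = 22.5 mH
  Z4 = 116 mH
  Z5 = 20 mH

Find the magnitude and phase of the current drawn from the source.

Step 1 — Angular frequency: ω = 2π·f = 2π·266 = 1671 rad/s.
Step 2 — Component impedances:
  Z1: Z = jωL = j·1671·0.002 = 0 + j3.343 Ω
  Z2: Z = R = 100 Ω
  Z3: Z = jωL = j·1671·0.0225 = 0 + j37.6 Ω
  Z4: Z = jωL = j·1671·0.116 = 0 + j193.9 Ω
  Z5: Z = jωL = j·1671·0.02 = 0 + j33.43 Ω
Step 3 — Bridge requires nodal analysis (the Z5 bridge couples midpoints C and D, so the two paths cannot be reduced to a simple series/parallel combination). Setting node B to ground and injecting 1 A at node A, the 3-node admittance system at A, C, D solves to V_A = Z_AB = 80.68 + j41.19 Ω = 90.59∠27.0° Ω.
Step 4 — Source phasor: V = 120∠19.0° V = 113.5 + j39.07 V.
Step 5 — Ohm's law: I = V / Z_total = (113.5 + j39.07) / (80.68 + j41.19) = 1.312 - j0.1854 A.
Step 6 — Convert to polar: |I| = 1.325 A, ∠I = -8.0°.

I = 1.325∠-8.0° A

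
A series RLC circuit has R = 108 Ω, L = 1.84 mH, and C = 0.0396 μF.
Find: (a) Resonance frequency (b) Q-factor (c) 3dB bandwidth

Step 1 — Resonance: ω₀ = 1/√(LC) = 1/√(0.00184·3.96e-08) = 1.172e+05 rad/s.
Step 2 — f₀ = ω₀/(2π) = 1.865e+04 Hz.
Step 3 — Series Q: Q = ω₀L/R = 1.172e+05·0.00184/108 = 1.996.
Step 4 — Bandwidth: Δω = ω₀/Q = 5.87e+04 rad/s; BW = Δω/(2π) = 9342 Hz.

(a) f₀ = 1.865e+04 Hz  (b) Q = 1.996  (c) BW = 9342 Hz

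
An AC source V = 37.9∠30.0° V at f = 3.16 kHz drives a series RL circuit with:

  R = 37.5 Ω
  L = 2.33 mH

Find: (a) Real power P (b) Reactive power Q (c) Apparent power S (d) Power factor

Step 1 — Angular frequency: ω = 2π·f = 2π·3160 = 1.985e+04 rad/s.
Step 2 — Component impedances:
  R: Z = R = 37.5 Ω
  L: Z = jωL = j·1.985e+04·0.00233 = 0 + j46.26 Ω
Step 3 — Series combination: Z_total = R + L = 37.5 + j46.26 Ω = 59.55∠51.0° Ω.
Step 4 — Source phasor: V = 37.9∠30.0° V = 32.82 + j18.95 V.
Step 5 — Current: I = V / Z = 0.5943 - j0.2278 A = 0.6364∠-21.0° A.
Step 6 — Complex power: S = V·I* = 15.19 + j18.74 VA.
Step 7 — Real power: P = Re(S) = 15.19 W.
Step 8 — Reactive power: Q = Im(S) = 18.74 VAR.
Step 9 — Apparent power: |S| = 24.12 VA.
Step 10 — Power factor: PF = P/|S| = 0.6297 (lagging).

(a) P = 15.19 W  (b) Q = 18.74 VAR  (c) S = 24.12 VA  (d) PF = 0.6297 (lagging)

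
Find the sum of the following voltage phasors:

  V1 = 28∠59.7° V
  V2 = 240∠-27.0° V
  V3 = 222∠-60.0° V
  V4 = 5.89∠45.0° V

Step 1 — Convert each phasor to rectangular form:
  V1 = 28·(cos(59.7°) + j·sin(59.7°)) = 14.13 + j24.18 V
  V2 = 240·(cos(-27.0°) + j·sin(-27.0°)) = 213.8 - j109 V
  V3 = 222·(cos(-60.0°) + j·sin(-60.0°)) = 111 - j192.3 V
  V4 = 5.89·(cos(45.0°) + j·sin(45.0°)) = 4.165 + j4.165 V
Step 2 — Sum components: V_total = 343.1 - j272.9 V.
Step 3 — Convert to polar: |V_total| = 438.4 V, ∠V_total = -38.5°.

V_total = 438.4∠-38.5° V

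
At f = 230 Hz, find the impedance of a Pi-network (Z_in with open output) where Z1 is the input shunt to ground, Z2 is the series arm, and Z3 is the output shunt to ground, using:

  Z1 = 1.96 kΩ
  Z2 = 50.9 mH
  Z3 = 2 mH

Step 1 — Angular frequency: ω = 2π·f = 2π·230 = 1445 rad/s.
Step 2 — Component impedances:
  Z1: Z = R = 1960 Ω
  Z2: Z = jωL = j·1445·0.0509 = 0 + j73.56 Ω
  Z3: Z = jωL = j·1445·0.002 = 0 + j2.89 Ω
Step 3 — With open output, the series arm Z2 and the output shunt Z3 appear in series to ground: Z2 + Z3 = 0 + j76.45 Ω.
Step 4 — Parallel with input shunt Z1: Z_in = Z1 || (Z2 + Z3) = 2.977 + j76.33 Ω = 76.39∠87.8° Ω.

Z = 2.977 + j76.33 Ω = 76.39∠87.8° Ω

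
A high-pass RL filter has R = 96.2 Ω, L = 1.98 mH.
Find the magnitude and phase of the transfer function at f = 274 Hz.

Step 1 — Angular frequency: ω = 2π·274 = 1722 rad/s.
Step 2 — Transfer function: H(jω) = jωL/(R + jωL).
Step 3 — Numerator jωL = j·3.409; denominator R + jωL = 96.2 + j3.409.
Step 4 — H = 0.001254 + j0.03539.
Step 5 — Magnitude: |H| = 0.03541 (-29.0 dB); phase: φ = 88.0°.

|H| = 0.03541 (-29.0 dB), φ = 88.0°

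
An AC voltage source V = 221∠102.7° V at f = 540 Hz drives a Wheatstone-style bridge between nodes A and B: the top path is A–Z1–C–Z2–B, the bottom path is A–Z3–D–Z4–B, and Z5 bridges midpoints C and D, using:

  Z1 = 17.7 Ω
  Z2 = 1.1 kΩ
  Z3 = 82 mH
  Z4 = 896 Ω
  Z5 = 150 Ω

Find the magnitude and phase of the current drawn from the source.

Step 1 — Angular frequency: ω = 2π·f = 2π·540 = 3393 rad/s.
Step 2 — Component impedances:
  Z1: Z = R = 17.7 Ω
  Z2: Z = R = 1100 Ω
  Z3: Z = jωL = j·3393·0.082 = 0 + j278.2 Ω
  Z4: Z = R = 896 Ω
  Z5: Z = R = 150 Ω
Step 3 — Bridge requires nodal analysis (the Z5 bridge couples midpoints C and D, so the two paths cannot be reduced to a simple series/parallel combination). Setting node B to ground and injecting 1 A at node A, the 3-node admittance system at A, C, D solves to V_A = Z_AB = 540.1 + j24.37 Ω = 540.6∠2.6° Ω.
Step 4 — Source phasor: V = 221∠102.7° V = -48.59 + j215.6 V.
Step 5 — Ohm's law: I = V / Z_total = (-48.59 + j215.6) / (540.1 + j24.37) = -0.0718 + j0.4024 A.
Step 6 — Convert to polar: |I| = 0.4088 A, ∠I = 100.1°.

I = 0.4088∠100.1° A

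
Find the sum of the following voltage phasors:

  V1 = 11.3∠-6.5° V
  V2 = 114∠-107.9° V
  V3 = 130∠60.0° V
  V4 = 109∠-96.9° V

Step 1 — Convert each phasor to rectangular form:
  V1 = 11.3·(cos(-6.5°) + j·sin(-6.5°)) = 11.23 - j1.279 V
  V2 = 114·(cos(-107.9°) + j·sin(-107.9°)) = -35.04 - j108.5 V
  V3 = 130·(cos(60.0°) + j·sin(60.0°)) = 65 + j112.6 V
  V4 = 109·(cos(-96.9°) + j·sin(-96.9°)) = -13.09 - j108.2 V
Step 2 — Sum components: V_total = 28.09 - j105.4 V.
Step 3 — Convert to polar: |V_total| = 109.1 V, ∠V_total = -75.1°.

V_total = 109.1∠-75.1° V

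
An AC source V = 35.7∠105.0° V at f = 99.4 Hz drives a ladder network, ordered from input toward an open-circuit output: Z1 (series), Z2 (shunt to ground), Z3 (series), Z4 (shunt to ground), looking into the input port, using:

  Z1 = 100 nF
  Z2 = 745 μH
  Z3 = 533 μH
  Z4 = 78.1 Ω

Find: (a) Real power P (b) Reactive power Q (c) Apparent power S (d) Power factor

Step 1 — Angular frequency: ω = 2π·f = 2π·99.4 = 624.5 rad/s.
Step 2 — Component impedances:
  Z1: Z = 1/(jωC) = -j/(ω·C) = 0 - j1.601e+04 Ω
  Z2: Z = jωL = j·624.5·0.000745 = 0 + j0.4653 Ω
  Z3: Z = jωL = j·624.5·0.000533 = 0 + j0.3329 Ω
  Z4: Z = R = 78.1 Ω
Step 3 — Ladder network (open output): work backward from the far end, alternating series and parallel combinations. Z_in = 0.002772 - j1.601e+04 Ω = 1.601e+04∠-90.0° Ω.
Step 4 — Source phasor: V = 35.7∠105.0° V = -9.24 + j34.48 V.
Step 5 — Current: I = V / Z = -0.002154 - j0.0005771 A = 0.00223∠-165.0° A.
Step 6 — Complex power: S = V·I* = 1.378e-08 - j0.0796 VA.
Step 7 — Real power: P = Re(S) = 1.378e-08 W.
Step 8 — Reactive power: Q = Im(S) = -0.0796 VAR.
Step 9 — Apparent power: |S| = 0.0796 VA.
Step 10 — Power factor: PF = P/|S| = 1.731e-07 (leading).

(a) P = 1.378e-08 W  (b) Q = -0.0796 VAR  (c) S = 0.0796 VA  (d) PF = 1.731e-07 (leading)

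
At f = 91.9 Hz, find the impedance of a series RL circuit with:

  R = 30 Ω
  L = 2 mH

Step 1 — Angular frequency: ω = 2π·f = 2π·91.9 = 577.4 rad/s.
Step 2 — Component impedances:
  R: Z = R = 30 Ω
  L: Z = jωL = j·577.4·0.002 = 0 + j1.155 Ω
Step 3 — Series combination: Z_total = R + L = 30 + j1.155 Ω = 30.02∠2.2° Ω.

Z = 30 + j1.155 Ω = 30.02∠2.2° Ω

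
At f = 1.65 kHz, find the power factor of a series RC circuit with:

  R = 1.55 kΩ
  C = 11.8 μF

Step 1 — Angular frequency: ω = 2π·f = 2π·1650 = 1.037e+04 rad/s.
Step 2 — Component impedances:
  R: Z = R = 1550 Ω
  C: Z = 1/(jωC) = -j/(ω·C) = 0 - j8.174 Ω
Step 3 — Series combination: Z_total = R + C = 1550 - j8.174 Ω = 1550∠-0.3° Ω.
Step 4 — Power factor: PF = cos(φ) = Re(Z)/|Z| = 1550/1550 = 1.
Step 5 — Type: Im(Z) = -8.174 ⇒ leading (phase φ = -0.3°).

PF = 1 (leading, φ = -0.3°)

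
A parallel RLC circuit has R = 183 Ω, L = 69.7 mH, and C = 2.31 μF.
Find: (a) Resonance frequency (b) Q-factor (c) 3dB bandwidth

Step 1 — Resonance: ω₀ = 1/√(LC) = 1/√(0.0697·2.31e-06) = 2492 rad/s.
Step 2 — f₀ = ω₀/(2π) = 396.6 Hz.
Step 3 — Parallel Q: Q = R/(ω₀L) = 183/(2492·0.0697) = 1.054.
Step 4 — Bandwidth: Δω = ω₀/Q = 2366 rad/s; BW = Δω/(2π) = 376.5 Hz.

(a) f₀ = 396.6 Hz  (b) Q = 1.054  (c) BW = 376.5 Hz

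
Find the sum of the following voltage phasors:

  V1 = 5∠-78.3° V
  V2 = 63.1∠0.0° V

Step 1 — Convert each phasor to rectangular form:
  V1 = 5·(cos(-78.3°) + j·sin(-78.3°)) = 1.014 - j4.896 V
  V2 = 63.1·(cos(0.0°) + j·sin(0.0°)) = 63.1 V
Step 2 — Sum components: V_total = 64.11 - j4.896 V.
Step 3 — Convert to polar: |V_total| = 64.3 V, ∠V_total = -4.4°.

V_total = 64.3∠-4.4° V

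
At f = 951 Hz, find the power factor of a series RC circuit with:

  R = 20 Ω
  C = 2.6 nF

Step 1 — Angular frequency: ω = 2π·f = 2π·951 = 5975 rad/s.
Step 2 — Component impedances:
  R: Z = R = 20 Ω
  C: Z = 1/(jωC) = -j/(ω·C) = 0 - j6.437e+04 Ω
Step 3 — Series combination: Z_total = R + C = 20 - j6.437e+04 Ω = 6.437e+04∠-90.0° Ω.
Step 4 — Power factor: PF = cos(φ) = Re(Z)/|Z| = 20/6.437e+04 = 0.0003107.
Step 5 — Type: Im(Z) = -6.437e+04 ⇒ leading (phase φ = -90.0°).

PF = 0.0003107 (leading, φ = -90.0°)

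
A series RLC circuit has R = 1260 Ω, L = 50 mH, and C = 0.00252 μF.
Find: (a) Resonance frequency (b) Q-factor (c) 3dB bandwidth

Step 1 — Resonance: ω₀ = 1/√(LC) = 1/√(0.05·2.52e-09) = 8.909e+04 rad/s.
Step 2 — f₀ = ω₀/(2π) = 1.418e+04 Hz.
Step 3 — Series Q: Q = ω₀L/R = 8.909e+04·0.05/1260 = 3.535.
Step 4 — Bandwidth: Δω = ω₀/Q = 2.52e+04 rad/s; BW = Δω/(2π) = 4011 Hz.

(a) f₀ = 1.418e+04 Hz  (b) Q = 3.535  (c) BW = 4011 Hz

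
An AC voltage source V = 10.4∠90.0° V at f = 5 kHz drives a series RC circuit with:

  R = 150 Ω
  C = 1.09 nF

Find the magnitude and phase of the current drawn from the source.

Step 1 — Angular frequency: ω = 2π·f = 2π·5000 = 3.142e+04 rad/s.
Step 2 — Component impedances:
  R: Z = R = 150 Ω
  C: Z = 1/(jωC) = -j/(ω·C) = 0 - j2.92e+04 Ω
Step 3 — Series combination: Z_total = R + C = 150 - j2.92e+04 Ω = 2.92e+04∠-89.7° Ω.
Step 4 — Source phasor: V = 10.4∠90.0° V = 0 + j10.4 V.
Step 5 — Ohm's law: I = V / Z_total = (0 + j10.4) / (150 - j2.92e+04) = -0.0003561 + j1.829e-06 A.
Step 6 — Convert to polar: |I| = 0.0003561 A, ∠I = 179.7°.

I = 0.0003561∠179.7° A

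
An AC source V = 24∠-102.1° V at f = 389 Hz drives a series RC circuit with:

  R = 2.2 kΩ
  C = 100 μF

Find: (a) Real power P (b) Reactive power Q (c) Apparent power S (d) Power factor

Step 1 — Angular frequency: ω = 2π·f = 2π·389 = 2444 rad/s.
Step 2 — Component impedances:
  R: Z = R = 2200 Ω
  C: Z = 1/(jωC) = -j/(ω·C) = 0 - j4.091 Ω
Step 3 — Series combination: Z_total = R + C = 2200 - j4.091 Ω = 2200∠-0.1° Ω.
Step 4 — Source phasor: V = 24∠-102.1° V = -5.031 - j23.47 V.
Step 5 — Current: I = V / Z = -0.002267 - j0.01067 A = 0.01091∠-102.0° A.
Step 6 — Complex power: S = V·I* = 0.2618 - j0.0004869 VA.
Step 7 — Real power: P = Re(S) = 0.2618 W.
Step 8 — Reactive power: Q = Im(S) = -0.0004869 VAR.
Step 9 — Apparent power: |S| = 0.2618 VA.
Step 10 — Power factor: PF = P/|S| = 1 (leading).

(a) P = 0.2618 W  (b) Q = -0.0004869 VAR  (c) S = 0.2618 VA  (d) PF = 1 (leading)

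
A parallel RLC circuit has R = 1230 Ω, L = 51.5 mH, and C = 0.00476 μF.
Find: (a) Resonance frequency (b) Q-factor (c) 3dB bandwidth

Step 1 — Resonance: ω₀ = 1/√(LC) = 1/√(0.0515·4.76e-09) = 6.387e+04 rad/s.
Step 2 — f₀ = ω₀/(2π) = 1.017e+04 Hz.
Step 3 — Parallel Q: Q = R/(ω₀L) = 1230/(6.387e+04·0.0515) = 0.3739.
Step 4 — Bandwidth: Δω = ω₀/Q = 1.708e+05 rad/s; BW = Δω/(2π) = 2.718e+04 Hz.

(a) f₀ = 1.017e+04 Hz  (b) Q = 0.3739  (c) BW = 2.718e+04 Hz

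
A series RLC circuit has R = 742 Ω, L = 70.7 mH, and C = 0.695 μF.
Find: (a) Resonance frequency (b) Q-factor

Step 1 — Resonance condition Im(Z)=0 gives ω₀ = 1/√(LC).
Step 2 — ω₀ = 1/√(0.0707·6.95e-07) = 4511 rad/s.
Step 3 — f₀ = ω₀/(2π) = 718 Hz.
Step 4 — Series Q: Q = ω₀L/R = 4511·0.0707/742 = 0.4298.

(a) f₀ = 718 Hz  (b) Q = 0.4298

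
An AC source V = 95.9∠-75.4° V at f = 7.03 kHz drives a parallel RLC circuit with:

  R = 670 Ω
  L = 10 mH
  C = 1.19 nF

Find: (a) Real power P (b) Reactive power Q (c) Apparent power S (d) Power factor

Step 1 — Angular frequency: ω = 2π·f = 2π·7030 = 4.417e+04 rad/s.
Step 2 — Component impedances:
  R: Z = R = 670 Ω
  L: Z = jωL = j·4.417e+04·0.01 = 0 + j441.7 Ω
  C: Z = 1/(jωC) = -j/(ω·C) = 0 - j1.902e+04 Ω
Step 3 — Parallel combination: 1/Z_total = 1/R + 1/L + 1/C; Z_total = 209.7 + j310.7 Ω = 374.8∠56.0° Ω.
Step 4 — Source phasor: V = 95.9∠-75.4° V = 24.17 - j92.8 V.
Step 5 — Current: I = V / Z = -0.1691 - j0.192 A = 0.2559∠-131.4° A.
Step 6 — Complex power: S = V·I* = 13.73 + j20.34 VA.
Step 7 — Real power: P = Re(S) = 13.73 W.
Step 8 — Reactive power: Q = Im(S) = 20.34 VAR.
Step 9 — Apparent power: |S| = 24.54 VA.
Step 10 — Power factor: PF = P/|S| = 0.5594 (lagging).

(a) P = 13.73 W  (b) Q = 20.34 VAR  (c) S = 24.54 VA  (d) PF = 0.5594 (lagging)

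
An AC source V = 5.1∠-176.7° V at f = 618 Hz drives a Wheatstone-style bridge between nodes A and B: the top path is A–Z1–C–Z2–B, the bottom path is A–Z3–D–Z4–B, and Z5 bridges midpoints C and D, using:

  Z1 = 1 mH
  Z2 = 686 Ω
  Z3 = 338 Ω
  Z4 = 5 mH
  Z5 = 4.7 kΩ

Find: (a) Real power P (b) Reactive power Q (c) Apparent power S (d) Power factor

Step 1 — Angular frequency: ω = 2π·f = 2π·618 = 3883 rad/s.
Step 2 — Component impedances:
  Z1: Z = jωL = j·3883·0.001 = 0 + j3.883 Ω
  Z2: Z = R = 686 Ω
  Z3: Z = R = 338 Ω
  Z4: Z = jωL = j·3883·0.005 = 0 + j19.42 Ω
  Z5: Z = R = 4700 Ω
Step 3 — Bridge requires nodal analysis (the Z5 bridge couples midpoints C and D, so the two paths cannot be reduced to a simple series/parallel combination). Setting node B to ground and injecting 1 A at node A, the 3-node admittance system at A, C, D solves to V_A = Z_AB = 216.2 + j9.615 Ω = 216.4∠2.5° Ω.
Step 4 — Source phasor: V = 5.1∠-176.7° V = -5.092 - j0.2936 V.
Step 5 — Current: I = V / Z = -0.02357 - j0.0003098 A = 0.02357∠-179.2° A.
Step 6 — Complex power: S = V·I* = 0.1201 + j0.005341 VA.
Step 7 — Real power: P = Re(S) = 0.1201 W.
Step 8 — Reactive power: Q = Im(S) = 0.005341 VAR.
Step 9 — Apparent power: |S| = 0.1202 VA.
Step 10 — Power factor: PF = P/|S| = 0.999 (lagging).

(a) P = 0.1201 W  (b) Q = 0.005341 VAR  (c) S = 0.1202 VA  (d) PF = 0.999 (lagging)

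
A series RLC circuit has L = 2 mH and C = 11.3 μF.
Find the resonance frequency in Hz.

Step 1 — Resonance condition Im(Z)=0 gives ω₀ = 1/√(LC).
Step 2 — ω₀ = 1/√(0.002·1.13e-05) = 6652 rad/s.
Step 3 — f₀ = ω₀/(2π) = 1059 Hz.

f₀ = 1059 Hz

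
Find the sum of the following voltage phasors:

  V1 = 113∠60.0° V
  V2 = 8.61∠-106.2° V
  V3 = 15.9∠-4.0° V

Step 1 — Convert each phasor to rectangular form:
  V1 = 113·(cos(60.0°) + j·sin(60.0°)) = 56.5 + j97.86 V
  V2 = 8.61·(cos(-106.2°) + j·sin(-106.2°)) = -2.402 - j8.268 V
  V3 = 15.9·(cos(-4.0°) + j·sin(-4.0°)) = 15.86 - j1.109 V
Step 2 — Sum components: V_total = 69.96 + j88.48 V.
Step 3 — Convert to polar: |V_total| = 112.8 V, ∠V_total = 51.7°.

V_total = 112.8∠51.7° V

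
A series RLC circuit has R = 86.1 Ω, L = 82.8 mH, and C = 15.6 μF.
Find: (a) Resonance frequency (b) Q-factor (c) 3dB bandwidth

Step 1 — Resonance condition Im(Z)=0 gives ω₀ = 1/√(LC).
Step 2 — ω₀ = 1/√(0.0828·1.56e-05) = 879.9 rad/s.
Step 3 — f₀ = ω₀/(2π) = 140 Hz.
Step 4 — Series Q: Q = ω₀L/R = 879.9·0.0828/86.1 = 0.8462.
Step 5 — 3dB bandwidth: Δω = ω₀/Q = 1040 rad/s; BW = Δω/(2π) = 165.5 Hz.

(a) f₀ = 140 Hz  (b) Q = 0.8462  (c) BW = 165.5 Hz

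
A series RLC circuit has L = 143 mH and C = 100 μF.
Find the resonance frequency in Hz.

Step 1 — Resonance condition Im(Z)=0 gives ω₀ = 1/√(LC).
Step 2 — ω₀ = 1/√(0.143·0.0001) = 264.4 rad/s.
Step 3 — f₀ = ω₀/(2π) = 42.09 Hz.

f₀ = 42.09 Hz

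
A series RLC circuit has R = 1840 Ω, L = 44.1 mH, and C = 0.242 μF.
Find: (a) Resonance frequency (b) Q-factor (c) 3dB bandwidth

Step 1 — Resonance: ω₀ = 1/√(LC) = 1/√(0.0441·2.42e-07) = 9680 rad/s.
Step 2 — f₀ = ω₀/(2π) = 1541 Hz.
Step 3 — Series Q: Q = ω₀L/R = 9680·0.0441/1840 = 0.232.
Step 4 — Bandwidth: Δω = ω₀/Q = 4.172e+04 rad/s; BW = Δω/(2π) = 6640 Hz.

(a) f₀ = 1541 Hz  (b) Q = 0.232  (c) BW = 6640 Hz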